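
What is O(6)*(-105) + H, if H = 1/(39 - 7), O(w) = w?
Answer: -20159/32 ≈ -629.97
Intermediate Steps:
H = 1/32 ≈ 0.031250
O(6)*(-105) + H = 6*(-105) + 1/32 = -630 + 1/32 = -20159/32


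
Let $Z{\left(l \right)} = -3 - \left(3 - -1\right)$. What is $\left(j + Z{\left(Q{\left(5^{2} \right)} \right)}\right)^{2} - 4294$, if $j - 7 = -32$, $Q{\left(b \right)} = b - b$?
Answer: $-3270$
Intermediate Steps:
$Q{\left(b \right)} = 0$
$j = -25$ ($j = 7 - 32 = -25$)
$Z{\left(l \right)} = -7$ ($Z{\left(l \right)} = -3 - \left(3 + 1\right) = -3 - 4 = -7$)
$\left(j + Z{\left(Q{\left(5^{2} \right)} \right)}\right)^{2} - 4294 = \left(-25 - 7\right)^{2} - 4294 = \left(-32\right)^{2} - 4294 = 1024 - 4294 = -3270$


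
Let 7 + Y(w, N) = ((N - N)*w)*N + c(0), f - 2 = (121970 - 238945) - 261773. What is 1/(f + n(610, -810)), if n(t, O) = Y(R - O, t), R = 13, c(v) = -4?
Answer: -1/378757 ≈ -2.6402e-6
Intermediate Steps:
f = -378746 (f = 2 + ((121970 - 238945) - 261773) = 2 + (-116975 - 261773) = 2 - 378748 = -378746)
Y(w, N) = -11 (Y(w, N) = -7 + (((N - N)*w)*N - 4) = -7 + ((0*w)*N - 4) = -7 + (0*N - 4) = -7 + (0 - 4) = -7 - 4 = -11)
n(t, O) = -11
1/(f + n(610, -810)) = 1/(-378746 - 11) = 1/(-378757) = -1/378757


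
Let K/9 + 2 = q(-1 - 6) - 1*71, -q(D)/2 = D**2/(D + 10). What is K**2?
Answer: 904401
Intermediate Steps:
q(D) = -2*D**2/(10 + D) (q(D) = -2*D**2/(D + 10) = -2*D**2/(10 + D))
K = -951 (K = -18 + 9*(-2*(-1 - 6)**2/(10 + (-1 - 6)) - 1*71) = -18 + 9*(-2*(-7)**2/(10 - 7) - 71) = -18 + 9*(-2*49/3 - 71) = -18 + 9*(-2*49*1/3 - 71) = -18 + 9*(-98/3 - 71) = -18 + 9*(-311/3) = -18 - 933 = -951)
K**2 = (-951)**2 = 904401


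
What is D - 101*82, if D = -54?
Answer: -8336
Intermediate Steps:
D - 101*82 = -54 - 101*82 = -54 - 8282 = -8336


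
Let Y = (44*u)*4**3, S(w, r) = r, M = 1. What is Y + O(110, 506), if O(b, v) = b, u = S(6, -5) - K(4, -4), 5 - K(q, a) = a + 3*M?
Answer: -30866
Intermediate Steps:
K(q, a) = 2 - a (K(q, a) = 5 - (a + 3*1) = 5 - (a + 3) = 5 - (3 + a) = 5 + (-3 - a) = 2 - a)
u = -11 (u = -5 - (2 - 1*(-4)) = -5 - (2 + 4) = -5 - 1*6 = -5 - 6 = -11)
Y = -30976 (Y = (44*(-11))*4**3 = -484*64 = -30976)
Y + O(110, 506) = -30976 + 110 = -30866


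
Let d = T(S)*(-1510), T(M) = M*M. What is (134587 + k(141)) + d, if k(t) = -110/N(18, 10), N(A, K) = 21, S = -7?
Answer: 1272427/21 ≈ 60592.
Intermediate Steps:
T(M) = M²
k(t) = -110/21
d = -73990 (d = (-7)²*(-1510) = 49*(-1510) = -73990)
(134587 + k(141)) + d = (134587 - 110/21) - 73990 = 2826217/21 - 73990 = 1272427/21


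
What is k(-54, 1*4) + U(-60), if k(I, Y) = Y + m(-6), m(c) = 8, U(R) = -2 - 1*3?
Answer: 7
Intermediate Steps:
U(R) = -5 (U(R) = -2 - 3 = -5)
k(I, Y) = 8 + Y (k(I, Y) = Y + 8 = 8 + Y)
k(-54, 1*4) + U(-60) = (8 + 1*4) - 5 = (8 + 4) - 5 = 12 - 5 = 7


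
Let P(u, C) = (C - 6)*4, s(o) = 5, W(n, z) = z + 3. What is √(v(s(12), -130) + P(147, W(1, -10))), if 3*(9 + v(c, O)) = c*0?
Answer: I*√61 ≈ 7.8102*I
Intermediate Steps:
W(n, z) = 3 + z
v(c, O) = -9 (v(c, O) = -9 + (c*0)/3 = -9 + (⅓)*0 = -9 + 0 = -9)
P(u, C) = -24 + 4*C (P(u, C) = (-6 + C)*4 = -24 + 4*C)
√(v(s(12), -130) + P(147, W(1, -10))) = √(-9 + (-24 + 4*(3 - 10))) = √(-9 + (-24 + 4*(-7))) = √(-9 + (-24 - 28)) = √(-9 - 52) = √(-61) = I*√61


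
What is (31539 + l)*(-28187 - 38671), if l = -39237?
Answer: 514672884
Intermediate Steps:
(31539 + l)*(-28187 - 38671) = (31539 - 39237)*(-28187 - 38671) = -7698*(-66858) = 514672884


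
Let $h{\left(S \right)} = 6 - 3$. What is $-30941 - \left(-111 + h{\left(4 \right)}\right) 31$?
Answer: $-27593$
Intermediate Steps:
$h{\left(S \right)} = 3$ ($h{\left(S \right)} = 6 - 3 = 3$)
$-30941 - \left(-111 + h{\left(4 \right)}\right) 31 = -30941 - \left(-111 + 3\right) 31 = -30941 - \left(-108\right) 31 = -30941 - -3348 = -30941 + 3348 = -27593$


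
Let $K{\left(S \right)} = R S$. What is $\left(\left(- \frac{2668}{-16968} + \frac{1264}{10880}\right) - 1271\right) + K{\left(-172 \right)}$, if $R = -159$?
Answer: $\frac{37610729899}{1442280} \approx 26077.0$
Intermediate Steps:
$K{\left(S \right)} = - 159 S$
$\left(\left(- \frac{2668}{-16968} + \frac{1264}{10880}\right) - 1271\right) + K{\left(-172 \right)} = \left(\left(- \frac{2668}{-16968} + \frac{1264}{10880}\right) - 1271\right) - -27348 = \left(\left(\left(-2668\right) \left(- \frac{1}{16968}\right) + 1264 \cdot \frac{1}{10880}\right) - 1271\right) + 27348 = \left(\left(\frac{667}{4242} + \frac{79}{680}\right) - 1271\right) + 27348 = \left(\frac{394339}{1442280} - 1271\right) + 27348 = - \frac{1832743541}{1442280} + 27348 = \frac{37610729899}{1442280}$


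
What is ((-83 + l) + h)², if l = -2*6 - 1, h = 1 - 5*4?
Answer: 13225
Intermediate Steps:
h = -19 (h = 1 - 20 = -19)
l = -13 (l = -12 - 1 = -13)
((-83 + l) + h)² = ((-83 - 13) - 19)² = (-96 - 19)² = (-115)² = 13225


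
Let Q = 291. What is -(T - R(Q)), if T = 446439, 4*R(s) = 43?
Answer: -1785713/4 ≈ -4.4643e+5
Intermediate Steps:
R(s) = 43/4 (R(s) = (¼)*43 = 43/4)
-(T - R(Q)) = -(446439 - 1*43/4) = -(446439 - 43/4) = -1*1785713/4 = -1785713/4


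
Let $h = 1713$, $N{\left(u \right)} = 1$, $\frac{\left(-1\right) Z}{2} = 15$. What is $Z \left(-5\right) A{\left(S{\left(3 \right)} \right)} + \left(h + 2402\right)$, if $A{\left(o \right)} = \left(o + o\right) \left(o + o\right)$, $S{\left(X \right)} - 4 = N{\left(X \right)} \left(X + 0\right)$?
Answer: $33515$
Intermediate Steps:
$Z = -30$ ($Z = \left(-2\right) 15 = -30$)
$S{\left(X \right)} = 4 + X$ ($S{\left(X \right)} = 4 + 1 \left(X + 0\right) = 4 + 1 X = 4 + X$)
$A{\left(o \right)} = 4 o^{2}$ ($A{\left(o \right)} = 2 o 2 o = 4 o^{2}$)
$Z \left(-5\right) A{\left(S{\left(3 \right)} \right)} + \left(h + 2402\right) = \left(-30\right) \left(-5\right) 4 \left(4 + 3\right)^{2} + \left(1713 + 2402\right) = 150 \cdot 4 \cdot 7^{2} + 4115 = 150 \cdot 4 \cdot 49 + 4115 = 150 \cdot 196 + 4115 = 29400 + 4115 = 33515$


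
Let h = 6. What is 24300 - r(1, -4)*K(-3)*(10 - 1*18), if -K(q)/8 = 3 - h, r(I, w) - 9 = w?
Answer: 25260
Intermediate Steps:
r(I, w) = 9 + w
K(q) = 24 (K(q) = -8*(3 - 1*6) = -8*(3 - 6) = -8*(-3) = 24)
24300 - r(1, -4)*K(-3)*(10 - 1*18) = 24300 - (9 - 4)*24*(10 - 1*18) = 24300 - 5*24*(10 - 18) = 24300 - 120*(-8) = 24300 - 1*(-960) = 24300 + 960 = 25260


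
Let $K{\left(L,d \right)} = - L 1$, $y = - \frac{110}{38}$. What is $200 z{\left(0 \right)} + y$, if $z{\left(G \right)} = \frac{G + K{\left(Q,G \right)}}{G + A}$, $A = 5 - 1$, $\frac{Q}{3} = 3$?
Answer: $- \frac{8605}{19} \approx -452.89$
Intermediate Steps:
$Q = 9$ ($Q = 3 \cdot 3 = 9$)
$y = - \frac{55}{19}$ ($y = \left(-110\right) \frac{1}{38} = - \frac{55}{19} \approx -2.8947$)
$K{\left(L,d \right)} = - L$
$A = 4$
$z{\left(G \right)} = \frac{-9 + G}{4 + G}$ ($z{\left(G \right)} = \frac{G - 9}{G + 4} = \frac{G - 9}{4 + G} = \frac{-9 + G}{4 + G}$)
$200 z{\left(0 \right)} + y = 200 \frac{-9 + 0}{4 + 0} - \frac{55}{19} = 200 \cdot \frac{1}{4} \left(-9\right) - \frac{55}{19} = 200 \left(- \frac{9}{4}\right) - \frac{55}{19} = -450 - \frac{55}{19} = - \frac{8605}{19}$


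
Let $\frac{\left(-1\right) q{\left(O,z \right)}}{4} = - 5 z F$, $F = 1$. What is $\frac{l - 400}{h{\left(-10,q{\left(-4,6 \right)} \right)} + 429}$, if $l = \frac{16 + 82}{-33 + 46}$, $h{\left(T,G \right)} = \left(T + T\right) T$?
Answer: $- \frac{5102}{8177} \approx -0.62395$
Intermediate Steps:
$q{\left(O,z \right)} = 20 z$ ($q{\left(O,z \right)} = - 4 - 5 z 1 = - 4 \left(- 5 z\right) = 20 z$)
$h{\left(T,G \right)} = 2 T^{2}$ ($h{\left(T,G \right)} = 2 T T = 2 T^{2}$)
$l = \frac{98}{13} \approx 7.5385$
$\frac{l - 400}{h{\left(-10,q{\left(-4,6 \right)} \right)} + 429} = \frac{\frac{98}{13} - 400}{2 \left(-10\right)^{2} + 429} = - \frac{5102}{13 \left(2 \cdot 100 + 429\right)} = - \frac{5102}{13 \left(200 + 429\right)} = - \frac{5102}{13 \cdot 629} = \left(- \frac{5102}{13}\right) \frac{1}{629} = - \frac{5102}{8177}$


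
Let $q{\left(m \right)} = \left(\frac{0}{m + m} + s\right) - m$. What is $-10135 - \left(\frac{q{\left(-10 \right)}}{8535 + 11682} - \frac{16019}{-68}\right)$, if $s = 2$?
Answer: $- \frac{4752336333}{458252} \approx -10371.0$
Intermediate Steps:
$q{\left(m \right)} = 2 - m$ ($q{\left(m \right)} = \left(\frac{0}{m + m} + 2\right) - m = \left(\frac{0}{2 m} + 2\right) - m = \left(0 \frac{1}{2 m} + 2\right) - m = \left(0 + 2\right) - m = 2 - m$)
$-10135 - \left(\frac{q{\left(-10 \right)}}{8535 + 11682} - \frac{16019}{-68}\right) = -10135 - \left(\frac{2 - -10}{8535 + 11682} - \frac{16019}{-68}\right) = -10135 - \left(\frac{2 + 10}{20217} - - \frac{16019}{68}\right) = -10135 - \left(12 \cdot \frac{1}{20217} + \frac{16019}{68}\right) = -10135 - \left(\frac{4}{6739} + \frac{16019}{68}\right) = -10135 - \frac{107952313}{458252} = - \frac{4752336333}{458252}$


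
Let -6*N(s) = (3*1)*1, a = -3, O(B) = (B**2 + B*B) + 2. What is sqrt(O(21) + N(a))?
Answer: sqrt(3534)/2 ≈ 29.724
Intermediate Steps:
O(B) = 2 + 2*B**2 (O(B) = (B**2 + B**2) + 2 = 2*B**2 + 2 = 2 + 2*B**2)
N(s) = -1/2 (N(s) = -3*1/6 = -1/2)
sqrt(O(21) + N(a)) = sqrt((2 + 2*21**2) - 1/2) = sqrt((2 + 2*441) - 1/2) = sqrt((2 + 882) - 1/2) = sqrt(884 - 1/2) = sqrt(1767/2) = sqrt(3534)/2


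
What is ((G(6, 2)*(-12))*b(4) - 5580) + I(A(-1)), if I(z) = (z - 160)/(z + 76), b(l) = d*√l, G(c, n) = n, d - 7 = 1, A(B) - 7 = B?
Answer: -244601/41 ≈ -5965.9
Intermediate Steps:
A(B) = 7 + B
d = 8 (d = 7 + 1 = 8)
b(l) = 8*√l
I(z) = (-160 + z)/(76 + z)
((G(6, 2)*(-12))*b(4) - 5580) + I(A(-1)) = ((2*(-12))*(8*√4) - 5580) + (-160 + (7 - 1))/(76 + (7 - 1)) = (-192*2 - 5580) + (-160 + 6)/(76 + 6) = (-24*16 - 5580) - 154/82 = (-384 - 5580) + (1/82)*(-154) = -5964 - 77/41 = -244601/41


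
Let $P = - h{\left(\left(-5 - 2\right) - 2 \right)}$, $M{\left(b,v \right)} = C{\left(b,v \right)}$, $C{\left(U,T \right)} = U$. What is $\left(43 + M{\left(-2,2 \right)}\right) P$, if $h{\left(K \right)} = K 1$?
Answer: $369$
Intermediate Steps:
$M{\left(b,v \right)} = b$
$h{\left(K \right)} = K$
$P = 9$ ($P = - (\left(-5 - 2\right) - 2) = - (-7 - 2) = \left(-1\right) \left(-9\right) = 9$)
$\left(43 + M{\left(-2,2 \right)}\right) P = \left(43 - 2\right) 9 = 41 \cdot 9 = 369$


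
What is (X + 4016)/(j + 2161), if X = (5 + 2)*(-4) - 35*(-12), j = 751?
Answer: 551/364 ≈ 1.5137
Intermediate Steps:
X = 392 (X = 7*(-4) + 420 = -28 + 420 = 392)
(X + 4016)/(j + 2161) = (392 + 4016)/(751 + 2161) = 4408/2912 = 4408*(1/2912) = 551/364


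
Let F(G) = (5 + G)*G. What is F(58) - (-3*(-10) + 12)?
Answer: 3612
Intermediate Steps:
F(G) = G*(5 + G)
F(58) - (-3*(-10) + 12) = 58*(5 + 58) - (-3*(-10) + 12) = 58*63 - (30 + 12) = 3654 - 1*42 = 3654 - 42 = 3612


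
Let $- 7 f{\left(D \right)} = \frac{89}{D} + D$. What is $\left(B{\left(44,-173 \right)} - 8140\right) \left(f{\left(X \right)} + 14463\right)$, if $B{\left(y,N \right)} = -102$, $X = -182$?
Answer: $- \frac{5851526775}{49} \approx -1.1942 \cdot 10^{8}$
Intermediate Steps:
$f{\left(D \right)} = - \frac{89}{7 D} - \frac{D}{7}$ ($f{\left(D \right)} = - \frac{\frac{89}{D} + D}{7} = - \frac{D + \frac{89}{D}}{7} = - \frac{89}{7 D} - \frac{D}{7}$)
$\left(B{\left(44,-173 \right)} - 8140\right) \left(f{\left(X \right)} + 14463\right) = \left(-102 - 8140\right) \left(\frac{-89 - \left(-182\right)^{2}}{7 \left(-182\right)} + 14463\right) = - 8242 \left(\frac{1}{7} \left(- \frac{1}{182}\right) \left(-89 - 33124\right) + 14463\right) = - 8242 \left(\frac{1}{7} \left(- \frac{1}{182}\right) \left(-33213\right) + 14463\right) = - 8242 \left(\frac{33213}{1274} + 14463\right) = \left(-8242\right) \frac{18459075}{1274} = - \frac{5851526775}{49}$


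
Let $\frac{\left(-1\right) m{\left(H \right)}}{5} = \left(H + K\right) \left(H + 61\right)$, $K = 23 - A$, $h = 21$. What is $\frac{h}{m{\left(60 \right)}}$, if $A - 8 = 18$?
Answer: $- \frac{7}{11495} \approx -0.00060896$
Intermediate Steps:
$A = 26$ ($A = 8 + 18 = 26$)
$K = -3$ ($K = 23 - 26 = -3$)
$m{\left(H \right)} = - 5 \left(-3 + H\right) \left(61 + H\right)$ ($m{\left(H \right)} = - 5 \left(H - 3\right) \left(H + 61\right) = - 5 \left(-3 + H\right) \left(61 + H\right)$)
$\frac{h}{m{\left(60 \right)}} = \frac{21}{915 - 17400 - 5 \cdot 60^{2}} = \frac{21}{915 - 17400 - 18000} = \frac{21}{-34485} = 21 \left(- \frac{1}{34485}\right) = - \frac{7}{11495}$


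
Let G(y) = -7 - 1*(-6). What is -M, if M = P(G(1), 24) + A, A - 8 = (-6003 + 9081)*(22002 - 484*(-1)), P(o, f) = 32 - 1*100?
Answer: -69211848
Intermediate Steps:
G(y) = -1 (G(y) = -7 + 6 = -1)
P(o, f) = -68 (P(o, f) = 32 - 100 = -68)
A = 69211916 (A = 8 + (-6003 + 9081)*(22002 - 484*(-1)) = 8 + 3078*(22002 + 484) = 8 + 3078*22486 = 8 + 69211908 = 69211916)
M = 69211848 (M = -68 + 69211916 = 69211848)
-M = -1*69211848 = -69211848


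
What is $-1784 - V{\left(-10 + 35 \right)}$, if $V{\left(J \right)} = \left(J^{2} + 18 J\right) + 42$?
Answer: $-2901$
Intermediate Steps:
$V{\left(J \right)} = 42 + J^{2} + 18 J$
$-1784 - V{\left(-10 + 35 \right)} = -1784 - \left(42 + \left(-10 + 35\right)^{2} + 18 \left(-10 + 35\right)\right) = -1784 - \left(42 + 25^{2} + 18 \cdot 25\right) = -1784 - \left(42 + 625 + 450\right) = -1784 - 1117 = -2901$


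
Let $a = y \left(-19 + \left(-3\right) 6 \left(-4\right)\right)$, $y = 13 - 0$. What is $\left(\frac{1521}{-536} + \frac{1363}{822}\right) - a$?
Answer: $- \frac{152043791}{220296} \approx -690.18$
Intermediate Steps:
$y = 13$ ($y = 13 + 0 = 13$)
$a = 689$ ($a = 13 \left(-19 + \left(-3\right) 6 \left(-4\right)\right) = 13 \left(-19 - -72\right) = 13 \left(-19 + 72\right) = 13 \cdot 53 = 689$)
$\left(\frac{1521}{-536} + \frac{1363}{822}\right) - a = \left(\frac{1521}{-536} + \frac{1363}{822}\right) - 689 = \left(1521 \left(- \frac{1}{536}\right) + 1363 \cdot \frac{1}{822}\right) - 689 = \left(- \frac{1521}{536} + \frac{1363}{822}\right) - 689 = - \frac{259847}{220296} - 689 = - \frac{152043791}{220296}$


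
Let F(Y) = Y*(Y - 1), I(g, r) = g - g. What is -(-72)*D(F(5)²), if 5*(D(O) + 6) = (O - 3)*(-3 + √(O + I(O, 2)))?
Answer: 483768/5 ≈ 96754.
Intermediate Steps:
I(g, r) = 0
F(Y) = Y*(-1 + Y)
D(O) = -6 + (-3 + O)*(-3 + √O)/5 (D(O) = -6 + ((O - 3)*(-3 + √(O + 0)))/5 = -6 + ((-3 + O)*(-3 + √O))/5 = -6 + (-3 + O)*(-3 + √O)/5)
-(-72)*D(F(5)²) = -(-72)*(-21/5 - 3*25*(-1 + 5)²/5 - 3*√((5*(-1 + 5))²)/5 + ((5*(-1 + 5))²)^(3/2)/5) = -(-72)*(-21/5 - 3*(5*4)²/5 - 3*√((5*4)²)/5 + ((5*4)²)^(3/2)/5) = -(-72)*(-21/5 - ⅗*20² - 3*√(20²)/5 + (20²)^(3/2)/5) = -(-72)*(-21/5 - ⅗*400 - 3*√400/5 + 400^(3/2)/5) = -(-72)*(-21/5 - 240 - ⅗*20 + (⅕)*8000) = -(-72)*(-21/5 - 240 - 12 + 1600) = -(-72)*6719/5 = -72*(-6719/5) = 483768/5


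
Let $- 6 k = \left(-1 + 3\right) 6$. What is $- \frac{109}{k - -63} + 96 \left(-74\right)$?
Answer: $- \frac{433453}{61} \approx -7105.8$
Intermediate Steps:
$k = -2$ ($k = - \frac{\left(-1 + 3\right) 6}{6} = - \frac{2 \cdot 6}{6} = \left(- \frac{1}{6}\right) 12 = -2$)
$- \frac{109}{k - -63} + 96 \left(-74\right) = - \frac{109}{-2 - -63} + 96 \left(-74\right) = - \frac{109}{-2 + 63} - 7104 = - \frac{109}{61} - 7104 = - \frac{433453}{61}$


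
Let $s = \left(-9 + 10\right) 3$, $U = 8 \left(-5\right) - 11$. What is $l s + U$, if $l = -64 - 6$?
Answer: $-261$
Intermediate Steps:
$U = -51$ ($U = -40 - 11 = -51$)
$l = -70$ ($l = -64 - 6 = -70$)
$s = 3$ ($s = 1 \cdot 3 = 3$)
$l s + U = \left(-70\right) 3 - 51 = -210 - 51 = -261$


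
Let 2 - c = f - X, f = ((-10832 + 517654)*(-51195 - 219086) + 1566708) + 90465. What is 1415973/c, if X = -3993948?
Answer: 471991/45659568621 ≈ 1.0337e-5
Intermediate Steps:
f = -136982699809 (f = (506822*(-270281) + 1566708) + 90465 = (-136984356982 + 1566708) + 90465 = -136982790274 + 90465 = -136982699809)
c = 136978705863 (c = 2 - (-136982699809 - 1*(-3993948)) = 2 - (-136982699809 + 3993948) = 2 - 1*(-136978705861) = 2 + 136978705861 = 136978705863)
1415973/c = 1415973/136978705863 = 1415973*(1/136978705863) = 471991/45659568621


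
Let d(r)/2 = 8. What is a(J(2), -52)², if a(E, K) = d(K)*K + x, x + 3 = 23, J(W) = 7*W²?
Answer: 659344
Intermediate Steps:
d(r) = 16 (d(r) = 2*8 = 16)
x = 20 (x = -3 + 23 = 20)
a(E, K) = 20 + 16*K (a(E, K) = 16*K + 20 = 20 + 16*K)
a(J(2), -52)² = (20 + 16*(-52))² = (20 - 832)² = (-812)² = 659344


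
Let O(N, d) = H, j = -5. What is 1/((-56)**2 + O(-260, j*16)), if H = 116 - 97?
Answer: 1/3155 ≈ 0.00031696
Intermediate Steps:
H = 19
O(N, d) = 19
1/((-56)**2 + O(-260, j*16)) = 1/((-56)**2 + 19) = 1/(3136 + 19) = 1/3155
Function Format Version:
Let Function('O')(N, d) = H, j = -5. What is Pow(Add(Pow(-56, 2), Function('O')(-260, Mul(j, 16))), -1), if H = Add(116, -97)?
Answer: Rational(1, 3155) ≈ 0.00031696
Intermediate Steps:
H = 19
Function('O')(N, d) = 19
Pow(Add(Pow(-56, 2), Function('O')(-260, Mul(j, 16))), -1) = Pow(Add(Pow(-56, 2), 19), -1) = Pow(Add(3136, 19), -1) = Pow(3155, -1) = Rational(1, 3155)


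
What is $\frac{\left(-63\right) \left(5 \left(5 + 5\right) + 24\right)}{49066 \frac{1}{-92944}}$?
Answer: $\frac{216652464}{24533} \approx 8831.1$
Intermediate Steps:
$\frac{\left(-63\right) \left(5 \left(5 + 5\right) + 24\right)}{49066 \frac{1}{-92944}} = \frac{\left(-63\right) \left(5 \cdot 10 + 24\right)}{49066 \left(- \frac{1}{92944}\right)} = \frac{\left(-63\right) \left(50 + 24\right)}{- \frac{24533}{46472}} = \left(-63\right) 74 \left(- \frac{46472}{24533}\right) = \left(-4662\right) \left(- \frac{46472}{24533}\right) = \frac{216652464}{24533}$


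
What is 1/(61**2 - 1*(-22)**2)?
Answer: 1/3237 ≈ 0.00030893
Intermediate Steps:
1/(61**2 - 1*(-22)**2) = 1/(3721 - 1*484) = 1/(3721 - 484) = 1/3237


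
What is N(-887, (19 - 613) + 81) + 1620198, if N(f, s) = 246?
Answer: 1620444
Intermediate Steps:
N(-887, (19 - 613) + 81) + 1620198 = 246 + 1620198 = 1620444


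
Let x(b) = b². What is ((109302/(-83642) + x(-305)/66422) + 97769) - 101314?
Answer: -9847162797987/2777834462 ≈ -3544.9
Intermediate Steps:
((109302/(-83642) + x(-305)/66422) + 97769) - 101314 = ((109302/(-83642) + (-305)²/66422) + 97769) - 101314 = ((109302*(-1/83642) + 93025*(1/66422)) + 97769) - 101314 = ((-54651/41821 + 93025/66422) + 97769) - 101314 = (260369803/2777834462 + 97769) - 101314 = 271586357885081/2777834462 - 101314 = -9847162797987/2777834462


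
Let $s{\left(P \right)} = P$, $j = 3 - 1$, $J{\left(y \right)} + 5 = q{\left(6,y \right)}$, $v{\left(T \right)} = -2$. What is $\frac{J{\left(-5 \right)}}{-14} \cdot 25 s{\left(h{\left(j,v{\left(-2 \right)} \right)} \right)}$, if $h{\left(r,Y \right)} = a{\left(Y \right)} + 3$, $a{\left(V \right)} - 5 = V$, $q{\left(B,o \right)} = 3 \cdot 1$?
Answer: $\frac{150}{7} \approx 21.429$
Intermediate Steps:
$q{\left(B,o \right)} = 3$
$J{\left(y \right)} = -2$ ($J{\left(y \right)} = -5 + 3 = -2$)
$j = 2$ ($j = 3 - 1 = 2$)
$a{\left(V \right)} = 5 + V$
$h{\left(r,Y \right)} = 8 + Y$ ($h{\left(r,Y \right)} = \left(5 + Y\right) + 3 = 8 + Y$)
$\frac{J{\left(-5 \right)}}{-14} \cdot 25 s{\left(h{\left(j,v{\left(-2 \right)} \right)} \right)} = - \frac{2}{-14} \cdot 25 \left(8 - 2\right) = \left(-2\right) \left(- \frac{1}{14}\right) 25 \cdot 6 = \frac{1}{7} \cdot 25 \cdot 6 = \frac{25}{7} \cdot 6 = \frac{150}{7}$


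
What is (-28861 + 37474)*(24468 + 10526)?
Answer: 301403322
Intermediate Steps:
(-28861 + 37474)*(24468 + 10526) = 8613*34994 = 301403322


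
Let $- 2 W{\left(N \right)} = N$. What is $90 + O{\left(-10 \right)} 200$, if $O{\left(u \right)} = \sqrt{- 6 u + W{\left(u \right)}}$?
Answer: $90 + 200 \sqrt{65} \approx 1702.5$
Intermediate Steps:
$W{\left(N \right)} = - \frac{N}{2}$
$O{\left(u \right)} = \frac{\sqrt{26} \sqrt{- u}}{2}$ ($O{\left(u \right)} = \sqrt{- 6 u - \frac{u}{2}} = \sqrt{- \frac{13 u}{2}} = \frac{\sqrt{26} \sqrt{- u}}{2}$)
$90 + O{\left(-10 \right)} 200 = 90 + \frac{\sqrt{26} \sqrt{\left(-1\right) \left(-10\right)}}{2} \cdot 200 = 90 + \frac{\sqrt{26} \sqrt{10}}{2} \cdot 200 = 90 + \sqrt{65} \cdot 200 = 90 + 200 \sqrt{65}$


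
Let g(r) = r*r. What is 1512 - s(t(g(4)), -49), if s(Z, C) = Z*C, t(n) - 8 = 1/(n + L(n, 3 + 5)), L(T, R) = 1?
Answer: 32417/17 ≈ 1906.9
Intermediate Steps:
g(r) = r²
t(n) = 8 + 1/(1 + n) (t(n) = 8 + 1/(n + 1) = 8 + 1/(1 + n))
s(Z, C) = C*Z
1512 - s(t(g(4)), -49) = 1512 - (-49)*(9 + 8*4²)/(1 + 4²) = 1512 - (-49)*(9 + 8*16)/(1 + 16) = 1512 - (-49)*(9 + 128)/17 = 1512 - (-49)*(1/17)*137 = 1512 - (-49)*137/17 = 1512 - 1*(-6713/17) = 1512 + 6713/17 = 32417/17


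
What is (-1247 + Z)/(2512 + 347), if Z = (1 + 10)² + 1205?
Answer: 79/2859 ≈ 0.027632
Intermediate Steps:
Z = 1326 (Z = 11² + 1205 = 121 + 1205 = 1326)
(-1247 + Z)/(2512 + 347) = (-1247 + 1326)/(2512 + 347) = 79/2859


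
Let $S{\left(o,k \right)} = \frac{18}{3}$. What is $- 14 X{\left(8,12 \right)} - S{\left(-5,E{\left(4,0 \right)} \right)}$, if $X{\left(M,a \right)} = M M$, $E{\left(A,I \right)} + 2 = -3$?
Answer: $-902$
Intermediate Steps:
$E{\left(A,I \right)} = -5$ ($E{\left(A,I \right)} = -2 - 3 = -5$)
$X{\left(M,a \right)} = M^{2}$
$S{\left(o,k \right)} = 6$ ($S{\left(o,k \right)} = 18 \cdot \frac{1}{3} = 6$)
$- 14 X{\left(8,12 \right)} - S{\left(-5,E{\left(4,0 \right)} \right)} = - 14 \cdot 8^{2} - 6 = \left(-14\right) 64 - 6 = -896 - 6 = -902$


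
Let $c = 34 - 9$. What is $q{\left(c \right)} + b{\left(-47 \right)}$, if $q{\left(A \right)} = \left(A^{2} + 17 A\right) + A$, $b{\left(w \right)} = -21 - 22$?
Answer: $1032$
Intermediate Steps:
$b{\left(w \right)} = -43$ ($b{\left(w \right)} = -21 - 22 = -43$)
$c = 25$ ($c = 34 - 9 = 25$)
$q{\left(A \right)} = A^{2} + 18 A$
$q{\left(c \right)} + b{\left(-47 \right)} = 25 \left(18 + 25\right) - 43 = 25 \cdot 43 - 43 = 1075 - 43 = 1032$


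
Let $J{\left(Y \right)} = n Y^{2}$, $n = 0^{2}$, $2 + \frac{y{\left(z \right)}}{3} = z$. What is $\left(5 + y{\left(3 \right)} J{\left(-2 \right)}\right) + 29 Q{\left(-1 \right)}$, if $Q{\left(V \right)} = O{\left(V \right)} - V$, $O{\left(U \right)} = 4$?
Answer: $150$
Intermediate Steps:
$y{\left(z \right)} = -6 + 3 z$
$n = 0$
$Q{\left(V \right)} = 4 - V$
$J{\left(Y \right)} = 0$ ($J{\left(Y \right)} = 0 Y^{2} = 0$)
$\left(5 + y{\left(3 \right)} J{\left(-2 \right)}\right) + 29 Q{\left(-1 \right)} = \left(5 + \left(-6 + 3 \cdot 3\right) 0\right) + 29 \left(4 - -1\right) = \left(5 + \left(-6 + 9\right) 0\right) + 29 \left(4 + 1\right) = \left(5 + 3 \cdot 0\right) + 29 \cdot 5 = \left(5 + 0\right) + 145 = 5 + 145 = 150$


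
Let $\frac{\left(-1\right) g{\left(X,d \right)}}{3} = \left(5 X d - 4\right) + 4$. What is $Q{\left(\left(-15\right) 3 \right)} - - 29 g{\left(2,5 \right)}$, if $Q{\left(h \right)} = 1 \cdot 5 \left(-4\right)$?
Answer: $-4370$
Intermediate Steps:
$g{\left(X,d \right)} = - 15 X d$ ($g{\left(X,d \right)} = - 3 \left(\left(5 X d - 4\right) + 4\right) = - 3 \left(\left(-4 + 5 X d\right) + 4\right) = - 3 \cdot 5 X d = - 15 X d$)
$Q{\left(h \right)} = -20$ ($Q{\left(h \right)} = 5 \left(-4\right) = -20$)
$Q{\left(\left(-15\right) 3 \right)} - - 29 g{\left(2,5 \right)} = -20 - - 29 \left(\left(-15\right) 2 \cdot 5\right) = -20 - \left(-29\right) \left(-150\right) = -20 - 4350 = -4370$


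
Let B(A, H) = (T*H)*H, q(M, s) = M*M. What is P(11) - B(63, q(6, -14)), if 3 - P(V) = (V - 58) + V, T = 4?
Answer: -5145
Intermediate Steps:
q(M, s) = M²
B(A, H) = 4*H² (B(A, H) = (4*H)*H = 4*H²)
P(V) = 61 - 2*V (P(V) = 3 - ((V - 58) + V) = 3 - ((-58 + V) + V) = 3 - (-58 + 2*V) = 3 + (58 - 2*V) = 61 - 2*V)
P(11) - B(63, q(6, -14)) = (61 - 2*11) - 4*(6²)² = (61 - 22) - 4*36² = 39 - 4*1296 = 39 - 1*5184 = 39 - 5184 = -5145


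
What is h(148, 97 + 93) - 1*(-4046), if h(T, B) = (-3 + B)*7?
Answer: 5355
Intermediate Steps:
h(T, B) = -21 + 7*B
h(148, 97 + 93) - 1*(-4046) = (-21 + 7*(97 + 93)) - 1*(-4046) = (-21 + 7*190) + 4046 = (-21 + 1330) + 4046 = 1309 + 4046 = 5355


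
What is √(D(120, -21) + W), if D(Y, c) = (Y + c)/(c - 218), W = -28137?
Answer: I*√1607237238/239 ≈ 167.74*I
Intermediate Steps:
D(Y, c) = (Y + c)/(-218 + c)
√(D(120, -21) + W) = √((120 - 21)/(-218 - 21) - 28137) = √(99/(-239) - 28137) = √(-1/239*99 - 28137) = √(-99/239 - 28137) = √(-6724842/239) = I*√1607237238/239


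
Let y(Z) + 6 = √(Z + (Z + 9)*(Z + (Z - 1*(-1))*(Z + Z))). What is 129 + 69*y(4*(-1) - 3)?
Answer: -285 + 483*√3 ≈ 551.58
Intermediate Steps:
y(Z) = -6 + √(Z + (9 + Z)*(Z + 2*Z*(1 + Z))) (y(Z) = -6 + √(Z + (Z + 9)*(Z + (Z - 1*(-1))*(Z + Z))) = -6 + √(Z + (9 + Z)*(Z + (Z + 1)*(2*Z))) = -6 + √(Z + (9 + Z)*(Z + (1 + Z)*(2*Z))) = -6 + √(Z + (9 + Z)*(Z + 2*Z*(1 + Z))))
129 + 69*y(4*(-1) - 3) = 129 + 69*(-6 + √((4*(-1) - 3)*(28 + 2*(4*(-1) - 3)² + 21*(4*(-1) - 3)))) = 129 + 69*(-6 + √((-4 - 3)*(28 + 2*(-4 - 3)² + 21*(-4 - 3)))) = 129 + 69*(-6 + √(-7*(28 + 2*(-7)² + 21*(-7)))) = 129 + 69*(-6 + √(-7*(28 + 2*49 - 147))) = 129 + 69*(-6 + √(-7*(28 + 98 - 147))) = 129 + 69*(-6 + √(-7*(-21))) = 129 + 69*(-6 + √147) = 129 + 69*(-6 + 7*√3) = 129 + (-414 + 483*√3) = -285 + 483*√3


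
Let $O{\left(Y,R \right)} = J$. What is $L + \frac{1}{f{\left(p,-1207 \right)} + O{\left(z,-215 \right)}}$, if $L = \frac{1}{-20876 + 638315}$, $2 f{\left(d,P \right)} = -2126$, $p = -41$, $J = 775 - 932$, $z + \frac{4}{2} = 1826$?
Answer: $- \frac{616219}{753275580} \approx -0.00081805$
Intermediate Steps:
$z = 1824$ ($z = -2 + 1826 = 1824$)
$J = -157$ ($J = 775 - 932 = -157$)
$O{\left(Y,R \right)} = -157$
$f{\left(d,P \right)} = -1063$ ($f{\left(d,P \right)} = \frac{1}{2} \left(-2126\right) = -1063$)
$L = \frac{1}{617439} \approx 1.6196 \cdot 10^{-6}$
$L + \frac{1}{f{\left(p,-1207 \right)} + O{\left(z,-215 \right)}} = \frac{1}{617439} + \frac{1}{-1063 - 157} = \frac{1}{617439} + \frac{1}{-1220} = \frac{1}{617439} - \frac{1}{1220} = - \frac{616219}{753275580}$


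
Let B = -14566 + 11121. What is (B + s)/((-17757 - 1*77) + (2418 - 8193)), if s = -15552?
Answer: 18997/23609 ≈ 0.80465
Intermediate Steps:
B = -3445
(B + s)/((-17757 - 1*77) + (2418 - 8193)) = (-3445 - 15552)/((-17757 - 1*77) + (2418 - 8193)) = -18997/((-17757 - 77) - 5775) = -18997/(-17834 - 5775) = -18997/(-23609) = -18997*(-1/23609) = 18997/23609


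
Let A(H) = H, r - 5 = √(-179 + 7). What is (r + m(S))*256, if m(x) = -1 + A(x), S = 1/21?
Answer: 21760/21 + 512*I*√43 ≈ 1036.2 + 3357.4*I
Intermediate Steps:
r = 5 + 2*I*√43 (r = 5 + √(-179 + 7) = 5 + √(-172) = 5 + 2*I*√43 ≈ 5.0 + 13.115*I)
S = 1/21 ≈ 0.047619
m(x) = -1 + x
(r + m(S))*256 = ((5 + 2*I*√43) + (-1 + 1/21))*256 = ((5 + 2*I*√43) - 20/21)*256 = (85/21 + 2*I*√43)*256 = 21760/21 + 512*I*√43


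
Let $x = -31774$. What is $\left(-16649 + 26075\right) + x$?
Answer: $-22348$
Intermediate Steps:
$\left(-16649 + 26075\right) + x = \left(-16649 + 26075\right) - 31774 = 9426 - 31774 = -22348$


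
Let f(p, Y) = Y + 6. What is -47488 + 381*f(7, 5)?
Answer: -43297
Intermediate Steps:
f(p, Y) = 6 + Y
-47488 + 381*f(7, 5) = -47488 + 381*(6 + 5) = -47488 + 381*11 = -47488 + 4191 = -43297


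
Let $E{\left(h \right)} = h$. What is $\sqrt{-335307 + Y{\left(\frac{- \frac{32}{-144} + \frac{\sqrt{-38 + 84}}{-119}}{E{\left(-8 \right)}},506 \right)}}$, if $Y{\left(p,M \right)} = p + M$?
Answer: $\frac{\sqrt{-682720899028 + 2142 \sqrt{46}}}{1428} \approx 578.62 i$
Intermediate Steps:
$Y{\left(p,M \right)} = M + p$
$\sqrt{-335307 + Y{\left(\frac{- \frac{32}{-144} + \frac{\sqrt{-38 + 84}}{-119}}{E{\left(-8 \right)}},506 \right)}} = \sqrt{-335307 + \left(506 + \frac{- \frac{32}{-144} + \frac{\sqrt{-38 + 84}}{-119}}{-8}\right)} = \sqrt{-335307 + \left(506 + \left(\left(-32\right) \left(- \frac{1}{144}\right) + \sqrt{46} \left(- \frac{1}{119}\right)\right) \left(- \frac{1}{8}\right)\right)} = \sqrt{-335307 + \left(506 + \left(\frac{2}{9} - \frac{\sqrt{46}}{119}\right) \left(- \frac{1}{8}\right)\right)} = \sqrt{-335307 + \left(506 - \left(\frac{1}{36} - \frac{\sqrt{46}}{952}\right)\right)} = \sqrt{-335307 + \left(\frac{18215}{36} + \frac{\sqrt{46}}{952}\right)} = \sqrt{- \frac{12052837}{36} + \frac{\sqrt{46}}{952}}$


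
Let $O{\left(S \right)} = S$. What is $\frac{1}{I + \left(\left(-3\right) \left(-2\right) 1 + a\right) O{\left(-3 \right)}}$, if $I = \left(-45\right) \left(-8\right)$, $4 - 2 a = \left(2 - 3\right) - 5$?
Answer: $\frac{1}{327} \approx 0.0030581$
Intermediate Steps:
$a = 5$ ($a = 2 - \frac{\left(2 - 3\right) - 5}{2} = 2 - \frac{-1 - 5}{2} = 2 - -3 = 2 + 3 = 5$)
$I = 360$
$\frac{1}{I + \left(\left(-3\right) \left(-2\right) 1 + a\right) O{\left(-3 \right)}} = \frac{1}{360 + \left(\left(-3\right) \left(-2\right) 1 + 5\right) \left(-3\right)} = \frac{1}{360 + \left(6 \cdot 1 + 5\right) \left(-3\right)} = \frac{1}{360 + \left(6 + 5\right) \left(-3\right)} = \frac{1}{360 + 11 \left(-3\right)} = \frac{1}{360 - 33} = \frac{1}{327}$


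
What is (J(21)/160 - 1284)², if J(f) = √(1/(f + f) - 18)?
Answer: (8628480 - I*√31710)²/45158400 ≈ 1.6487e+6 - 68.049*I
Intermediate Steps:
J(f) = √(-18 + 1/(2*f)) (J(f) = √(1/(2*f) - 18) = √(-18 + 1/(2*f)))
(J(21)/160 - 1284)² = ((√(-72 + 2/21)/2)/160 - 1284)² = ((√(-72 + 2*(1/21))/2)*(1/160) - 1284)² = ((√(-72 + 2/21)/2)*(1/160) - 1284)² = ((√(-1510/21)/2)*(1/160) - 1284)² = (((I*√31710/21)/2)*(1/160) - 1284)² = ((I*√31710/42)*(1/160) - 1284)² = (I*√31710/6720 - 1284)² = (-1284 + I*√31710/6720)²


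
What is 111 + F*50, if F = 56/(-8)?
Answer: -239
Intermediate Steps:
F = -7 (F = 56*(-⅛) = -7)
111 + F*50 = 111 - 7*50 = 111 - 350 = -239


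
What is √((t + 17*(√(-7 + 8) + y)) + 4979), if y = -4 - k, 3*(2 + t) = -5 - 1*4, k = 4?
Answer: √4855 ≈ 69.678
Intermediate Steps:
t = -5 (t = -2 + (-5 - 1*4)/3 = -2 + (-5 - 4)/3 = -2 + (⅓)*(-9) = -2 - 3 = -5)
y = -8 (y = -4 - 1*4 = -4 - 4 = -8)
√((t + 17*(√(-7 + 8) + y)) + 4979) = √((-5 + 17*(√(-7 + 8) - 8)) + 4979) = √((-5 + 17*(√1 - 8)) + 4979) = √((-5 + 17*(1 - 8)) + 4979) = √((-5 + 17*(-7)) + 4979) = √((-5 - 119) + 4979) = √(-124 + 4979) = √4855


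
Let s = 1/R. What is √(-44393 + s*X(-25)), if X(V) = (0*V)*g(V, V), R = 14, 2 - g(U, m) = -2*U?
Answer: I*√44393 ≈ 210.7*I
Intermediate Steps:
g(U, m) = 2 + 2*U (g(U, m) = 2 - (-2)*U = 2 + 2*U)
X(V) = 0 (X(V) = (0*V)*(2 + 2*V) = 0*(2 + 2*V) = 0)
s = 1/14 ≈ 0.071429
√(-44393 + s*X(-25)) = √(-44393 + (1/14)*0) = √(-44393 + 0) = √(-44393) = I*√44393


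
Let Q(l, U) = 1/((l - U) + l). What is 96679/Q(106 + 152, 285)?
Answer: 22332849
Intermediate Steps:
Q(l, U) = 1/(-U + 2*l)
96679/Q(106 + 152, 285) = 96679/(1/(-1*285 + 2*(106 + 152))) = 96679/(1/(-285 + 2*258)) = 96679/(1/(-285 + 516)) = 96679/(1/231) = 96679*231 = 22332849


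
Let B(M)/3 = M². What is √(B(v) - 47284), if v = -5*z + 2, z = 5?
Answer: I*√45697 ≈ 213.77*I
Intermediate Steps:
v = -23 (v = -5*5 + 2 = -25 + 2 = -23)
B(M) = 3*M²
√(B(v) - 47284) = √(3*(-23)² - 47284) = √(3*529 - 47284) = √(1587 - 47284) = √(-45697) = I*√45697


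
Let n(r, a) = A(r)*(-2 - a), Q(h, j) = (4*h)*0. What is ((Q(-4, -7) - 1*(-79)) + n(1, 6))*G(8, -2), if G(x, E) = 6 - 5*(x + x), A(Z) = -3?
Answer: -7622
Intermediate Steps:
Q(h, j) = 0
n(r, a) = 6 + 3*a (n(r, a) = -3*(-2 - a) = 6 + 3*a)
G(x, E) = 6 - 10*x (G(x, E) = 6 - 5*2*x = 6 - 10*x)
((Q(-4, -7) - 1*(-79)) + n(1, 6))*G(8, -2) = ((0 - 1*(-79)) + (6 + 3*6))*(6 - 10*8) = ((0 + 79) + (6 + 18))*(6 - 80) = (79 + 24)*(-74) = 103*(-74) = -7622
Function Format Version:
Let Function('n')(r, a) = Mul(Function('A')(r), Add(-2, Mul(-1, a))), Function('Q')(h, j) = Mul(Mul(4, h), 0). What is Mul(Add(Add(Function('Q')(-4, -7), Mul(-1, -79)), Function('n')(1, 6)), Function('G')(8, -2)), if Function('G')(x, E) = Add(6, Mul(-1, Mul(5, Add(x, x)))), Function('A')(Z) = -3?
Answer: -7622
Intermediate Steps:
Function('Q')(h, j) = 0
Function('n')(r, a) = Add(6, Mul(3, a)) (Function('n')(r, a) = Mul(-3, Add(-2, Mul(-1, a))) = Add(6, Mul(3, a)))
Function('G')(x, E) = Add(6, Mul(-10, x)) (Function('G')(x, E) = Add(6, Mul(-1, Mul(5, Mul(2, x)))) = Add(6, Mul(-1, Mul(10, x))) = Add(6, Mul(-10, x)))
Mul(Add(Add(Function('Q')(-4, -7), Mul(-1, -79)), Function('n')(1, 6)), Function('G')(8, -2)) = Mul(Add(Add(0, Mul(-1, -79)), Add(6, Mul(3, 6))), Add(6, Mul(-10, 8))) = Mul(Add(Add(0, 79), Add(6, 18)), Add(6, -80)) = Mul(Add(79, 24), -74) = Mul(103, -74) = -7622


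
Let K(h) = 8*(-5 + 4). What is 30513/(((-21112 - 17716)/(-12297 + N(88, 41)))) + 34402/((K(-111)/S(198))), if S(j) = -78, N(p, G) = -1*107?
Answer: 6701075799/19414 ≈ 3.4517e+5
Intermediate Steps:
K(h) = -8 (K(h) = 8*(-1) = -8)
N(p, G) = -107
30513/(((-21112 - 17716)/(-12297 + N(88, 41)))) + 34402/((K(-111)/S(198))) = 30513/(((-21112 - 17716)/(-12297 - 107))) + 34402/((-8/(-78))) = 30513/((-38828/(-12404))) + 34402/((-8*(-1/78))) = 30513/((-38828*(-1/12404))) + 34402/(4/39) = 30513/(9707/3101) + 34402*(39/4) = 30513*(3101/9707) + 670839/2 = 94620813/9707 + 670839/2 = 6701075799/19414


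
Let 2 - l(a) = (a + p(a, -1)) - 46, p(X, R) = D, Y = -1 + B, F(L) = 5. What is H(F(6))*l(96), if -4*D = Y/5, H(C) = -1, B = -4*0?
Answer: 961/20 ≈ 48.050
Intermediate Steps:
B = 0
Y = -1 (Y = -1 + 0 = -1)
D = 1/20 (D = -(-1)/(4*5) = -1/4*(-1/5) = 1/20 ≈ 0.050000)
p(X, R) = 1/20
l(a) = 959/20 - a (l(a) = 2 - ((a + 1/20) - 46) = 2 - ((1/20 + a) - 46) = 2 - (-919/20 + a) = 2 + (919/20 - a) = 959/20 - a)
H(F(6))*l(96) = -(959/20 - 1*96) = -(959/20 - 96) = -1*(-961/20) = 961/20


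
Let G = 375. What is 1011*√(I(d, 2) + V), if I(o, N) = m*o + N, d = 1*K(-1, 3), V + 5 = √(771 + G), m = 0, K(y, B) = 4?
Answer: 1011*√(-3 + √1146) ≈ 5615.6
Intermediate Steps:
V = -5 + √1146 (V = -5 + √(771 + 375) = -5 + √1146 ≈ 28.853)
d = 4 (d = 1*4 = 4)
I(o, N) = N (I(o, N) = 0*o + N = 0 + N = N)
1011*√(I(d, 2) + V) = 1011*√(2 + (-5 + √1146)) = 1011*√(-3 + √1146)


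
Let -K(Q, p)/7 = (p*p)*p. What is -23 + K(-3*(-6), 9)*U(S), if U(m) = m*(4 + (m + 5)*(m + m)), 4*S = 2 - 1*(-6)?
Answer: -326615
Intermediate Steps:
K(Q, p) = -7*p³ (K(Q, p) = -7*p*p*p = -7*p²*p = -7*p³)
S = 2 (S = (2 - 1*(-6))/4 = (2 + 6)/4 = (¼)*8 = 2)
U(m) = m*(4 + 2*m*(5 + m)) (U(m) = m*(4 + (5 + m)*(2*m)) = m*(4 + 2*m*(5 + m)))
-23 + K(-3*(-6), 9)*U(S) = -23 + (-7*9³)*(2*2*(2 + 2² + 5*2)) = -23 + (-7*729)*(2*2*(2 + 4 + 10)) = -23 - 10206*2*16 = -23 - 5103*64 = -23 - 326592 = -326615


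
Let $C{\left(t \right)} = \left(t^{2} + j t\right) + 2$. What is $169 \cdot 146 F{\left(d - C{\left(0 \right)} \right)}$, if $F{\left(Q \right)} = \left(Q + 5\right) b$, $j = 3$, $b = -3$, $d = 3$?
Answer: $-444132$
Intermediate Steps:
$C{\left(t \right)} = 2 + t^{2} + 3 t$ ($C{\left(t \right)} = \left(t^{2} + 3 t\right) + 2 = 2 + t^{2} + 3 t$)
$F{\left(Q \right)} = -15 - 3 Q$ ($F{\left(Q \right)} = \left(Q + 5\right) \left(-3\right) = \left(5 + Q\right) \left(-3\right) = -15 - 3 Q$)
$169 \cdot 146 F{\left(d - C{\left(0 \right)} \right)} = 169 \cdot 146 \left(-15 - 3 \left(3 - \left(2 + 0^{2} + 3 \cdot 0\right)\right)\right) = 24674 \left(-15 - 3 \left(3 - \left(2 + 0 + 0\right)\right)\right) = 24674 \left(-15 - 3 \left(3 - 2\right)\right) = 24674 \left(-15 - 3\right) = 24674 \left(-18\right) = -444132$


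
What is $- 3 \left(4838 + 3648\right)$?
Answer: $-25458$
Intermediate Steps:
$- 3 \left(4838 + 3648\right) = \left(-3\right) 8486 = -25458$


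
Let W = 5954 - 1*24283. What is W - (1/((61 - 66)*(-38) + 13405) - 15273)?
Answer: -41546321/13595 ≈ -3056.0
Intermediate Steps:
W = -18329 (W = 5954 - 24283 = -18329)
W - (1/((61 - 66)*(-38) + 13405) - 15273) = -18329 - (1/((61 - 66)*(-38) + 13405) - 15273) = -18329 - (1/(-5*(-38) + 13405) - 15273) = -18329 - (1/(190 + 13405) - 15273) = -18329 - (1/13595 - 15273) = -18329 - 1*(-207636434/13595) = -18329 + 207636434/13595 = -41546321/13595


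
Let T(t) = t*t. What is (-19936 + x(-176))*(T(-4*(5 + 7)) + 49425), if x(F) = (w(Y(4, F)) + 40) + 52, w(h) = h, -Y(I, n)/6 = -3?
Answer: -1025579154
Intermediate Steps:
Y(I, n) = 18 (Y(I, n) = -6*(-3) = 18)
T(t) = t**2
x(F) = 110 (x(F) = (18 + 40) + 52 = 58 + 52 = 110)
(-19936 + x(-176))*(T(-4*(5 + 7)) + 49425) = (-19936 + 110)*((-4*(5 + 7))**2 + 49425) = -19826*((-4*12)**2 + 49425) = -19826*((-48)**2 + 49425) = -19826*(2304 + 49425) = -19826*51729 = -1025579154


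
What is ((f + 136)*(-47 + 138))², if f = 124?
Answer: 559795600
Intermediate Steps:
((f + 136)*(-47 + 138))² = ((124 + 136)*(-47 + 138))² = (260*91)² = 23660² = 559795600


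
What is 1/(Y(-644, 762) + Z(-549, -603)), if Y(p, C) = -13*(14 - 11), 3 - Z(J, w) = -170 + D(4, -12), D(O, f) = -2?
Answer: 1/136 ≈ 0.0073529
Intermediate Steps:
Z(J, w) = 175 (Z(J, w) = 3 - (-170 - 2) = 3 - 1*(-172) = 3 + 172 = 175)
Y(p, C) = -39 (Y(p, C) = -13*3 = -39)
1/(Y(-644, 762) + Z(-549, -603)) = 1/(-39 + 175) = 1/136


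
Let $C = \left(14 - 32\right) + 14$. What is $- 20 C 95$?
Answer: $7600$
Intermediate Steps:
$C = -4$ ($C = -18 + 14 = -4$)
$- 20 C 95 = \left(-20\right) \left(-4\right) 95 = 80 \cdot 95 = 7600$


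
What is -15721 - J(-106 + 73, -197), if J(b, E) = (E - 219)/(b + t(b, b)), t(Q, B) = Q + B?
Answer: -1556795/99 ≈ -15725.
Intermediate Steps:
t(Q, B) = B + Q
J(b, E) = (-219 + E)/(3*b) (J(b, E) = (E - 219)/(b + (b + b)) = (-219 + E)/(b + 2*b) = (-219 + E)/((3*b)) = (-219 + E)*(1/(3*b)) = (-219 + E)/(3*b))
-15721 - J(-106 + 73, -197) = -15721 - (-219 - 197)/(3*(-106 + 73)) = -15721 - (-416)/(3*(-33)) = -15721 - (-1)*(-416)/(3*33) = -15721 - 1*416/99 = -15721 - 416/99 = -1556795/99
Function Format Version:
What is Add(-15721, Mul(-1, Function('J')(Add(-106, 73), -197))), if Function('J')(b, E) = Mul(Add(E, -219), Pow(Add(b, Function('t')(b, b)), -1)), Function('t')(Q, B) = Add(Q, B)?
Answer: Rational(-1556795, 99) ≈ -15725.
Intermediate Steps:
Function('t')(Q, B) = Add(B, Q)
Function('J')(b, E) = Mul(Rational(1, 3), Pow(b, -1), Add(-219, E)) (Function('J')(b, E) = Mul(Add(E, -219), Pow(Add(b, Add(b, b)), -1)) = Mul(Add(-219, E), Pow(Add(b, Mul(2, b)), -1)) = Mul(Add(-219, E), Pow(Mul(3, b), -1)) = Mul(Add(-219, E), Mul(Rational(1, 3), Pow(b, -1))) = Mul(Rational(1, 3), Pow(b, -1), Add(-219, E)))
Add(-15721, Mul(-1, Function('J')(Add(-106, 73), -197))) = Add(-15721, Mul(-1, Mul(Rational(1, 3), Pow(Add(-106, 73), -1), Add(-219, -197)))) = Add(-15721, Mul(-1, Mul(Rational(1, 3), Pow(-33, -1), -416))) = Add(-15721, Mul(-1, Mul(Rational(1, 3), Rational(-1, 33), -416))) = Add(-15721, Mul(-1, Rational(416, 99))) = Add(-15721, Rational(-416, 99)) = Rational(-1556795, 99)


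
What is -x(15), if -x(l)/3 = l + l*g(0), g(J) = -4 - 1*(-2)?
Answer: -45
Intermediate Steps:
g(J) = -2 (g(J) = -4 + 2 = -2)
x(l) = 3*l (x(l) = -3*(l + l*(-2)) = -3*(l - 2*l) = -(-3)*l = 3*l)
-x(15) = -3*15 = -1*45 = -45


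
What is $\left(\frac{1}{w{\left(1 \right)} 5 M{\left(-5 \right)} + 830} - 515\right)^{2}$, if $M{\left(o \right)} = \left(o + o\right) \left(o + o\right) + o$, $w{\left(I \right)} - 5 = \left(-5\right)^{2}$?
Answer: $\frac{60313846907601}{227406400} \approx 2.6523 \cdot 10^{5}$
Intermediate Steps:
$w{\left(I \right)} = 30$ ($w{\left(I \right)} = 5 + \left(-5\right)^{2} = 5 + 25 = 30$)
$M{\left(o \right)} = o + 4 o^{2}$ ($M{\left(o \right)} = 2 o 2 o + o = 4 o^{2} + o = o + 4 o^{2}$)
$\left(\frac{1}{w{\left(1 \right)} 5 M{\left(-5 \right)} + 830} - 515\right)^{2} = \left(\frac{1}{30 \cdot 5 \left(- 5 \left(1 + 4 \left(-5\right)\right)\right) + 830} - 515\right)^{2} = \left(\frac{1}{150 \left(- 5 \left(1 - 20\right)\right) + 830} - 515\right)^{2} = \left(\frac{1}{150 \left(\left(-5\right) \left(-19\right)\right) + 830} - 515\right)^{2} = \left(\frac{1}{150 \cdot 95 + 830} - 515\right)^{2} = \left(\frac{1}{14250 + 830} - 515\right)^{2} = \left(\frac{1}{15080} - 515\right)^{2} = \left(- \frac{7766199}{15080}\right)^{2} = \frac{60313846907601}{227406400}$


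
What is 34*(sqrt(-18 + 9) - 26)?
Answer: -884 + 102*I ≈ -884.0 + 102.0*I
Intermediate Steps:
34*(sqrt(-18 + 9) - 26) = 34*(sqrt(-9) - 26) = 34*(3*I - 26) = 34*(-26 + 3*I) = -884 + 102*I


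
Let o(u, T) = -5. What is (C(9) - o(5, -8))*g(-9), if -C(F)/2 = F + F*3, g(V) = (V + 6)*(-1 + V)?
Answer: -2010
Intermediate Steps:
g(V) = (-1 + V)*(6 + V) (g(V) = (6 + V)*(-1 + V) = (-1 + V)*(6 + V))
C(F) = -8*F (C(F) = -2*(F + F*3) = -2*(F + 3*F) = -8*F)
(C(9) - o(5, -8))*g(-9) = (-8*9 - 1*(-5))*(-6 + (-9)² + 5*(-9)) = (-72 + 5)*(-6 + 81 - 45) = -67*30 = -2010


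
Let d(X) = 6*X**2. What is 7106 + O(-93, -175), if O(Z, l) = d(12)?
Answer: 7970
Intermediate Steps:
O(Z, l) = 864 (O(Z, l) = 6*12**2 = 6*144 = 864)
7106 + O(-93, -175) = 7106 + 864 = 7970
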